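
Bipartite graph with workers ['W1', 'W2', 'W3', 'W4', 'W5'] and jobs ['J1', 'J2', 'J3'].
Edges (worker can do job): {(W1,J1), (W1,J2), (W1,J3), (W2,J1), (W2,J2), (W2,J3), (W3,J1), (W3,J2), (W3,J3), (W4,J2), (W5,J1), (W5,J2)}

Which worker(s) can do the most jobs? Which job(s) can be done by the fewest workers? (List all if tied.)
Most versatile: W1, W2, W3 (3 jobs); Least covered: J3 (3 workers)

Worker degrees (jobs they can do): W1:3, W2:3, W3:3, W4:1, W5:2
Job degrees (workers who can do it): J1:4, J2:5, J3:3

Maximum worker degree is 3, achieved by: W1, W2, W3
Minimum job degree is 3, achieved by: J3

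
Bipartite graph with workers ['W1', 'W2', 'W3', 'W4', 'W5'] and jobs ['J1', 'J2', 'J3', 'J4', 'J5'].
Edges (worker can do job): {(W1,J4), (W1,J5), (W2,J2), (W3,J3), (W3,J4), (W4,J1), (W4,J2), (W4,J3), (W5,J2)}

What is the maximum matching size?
Maximum matching size = 4

Maximum matching: {(W1,J5), (W3,J4), (W4,J3), (W5,J2)}
Size: 4

This assigns 4 workers to 4 distinct jobs.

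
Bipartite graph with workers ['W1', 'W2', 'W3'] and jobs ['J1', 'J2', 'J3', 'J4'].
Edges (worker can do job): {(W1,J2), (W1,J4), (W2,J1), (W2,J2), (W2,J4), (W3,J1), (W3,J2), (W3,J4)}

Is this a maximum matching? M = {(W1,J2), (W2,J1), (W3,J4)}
Yes, size 3 is maximum

Proposed matching has size 3.
Maximum matching size for this graph: 3.

This is a maximum matching.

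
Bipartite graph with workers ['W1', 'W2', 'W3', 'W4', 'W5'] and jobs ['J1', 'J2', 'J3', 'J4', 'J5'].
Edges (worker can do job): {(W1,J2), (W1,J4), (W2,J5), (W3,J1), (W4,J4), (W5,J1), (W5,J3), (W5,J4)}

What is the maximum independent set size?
Maximum independent set = 5

By König's theorem:
- Min vertex cover = Max matching = 5
- Max independent set = Total vertices - Min vertex cover
- Max independent set = 10 - 5 = 5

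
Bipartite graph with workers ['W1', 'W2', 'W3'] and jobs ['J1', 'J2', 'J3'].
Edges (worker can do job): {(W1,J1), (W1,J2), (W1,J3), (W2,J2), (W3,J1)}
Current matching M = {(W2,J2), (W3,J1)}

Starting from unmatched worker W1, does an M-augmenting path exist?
Yes: W1 → J3

An M-augmenting path alternates non-matching / matching edges, starting and ending at unmatched vertices.
Path: W1 → J3
(J3 is unmatched in M, so the path is augmenting.)
Flipping edges along this path would increase |M| from 2 to 3.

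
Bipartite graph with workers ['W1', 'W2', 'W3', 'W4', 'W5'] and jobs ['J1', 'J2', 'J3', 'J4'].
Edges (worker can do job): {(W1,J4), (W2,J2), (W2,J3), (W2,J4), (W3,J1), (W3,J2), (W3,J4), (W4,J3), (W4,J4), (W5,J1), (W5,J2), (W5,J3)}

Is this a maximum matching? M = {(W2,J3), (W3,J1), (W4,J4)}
No, size 3 is not maximum

Proposed matching has size 3.
Maximum matching size for this graph: 4.

This is NOT maximum - can be improved to size 4.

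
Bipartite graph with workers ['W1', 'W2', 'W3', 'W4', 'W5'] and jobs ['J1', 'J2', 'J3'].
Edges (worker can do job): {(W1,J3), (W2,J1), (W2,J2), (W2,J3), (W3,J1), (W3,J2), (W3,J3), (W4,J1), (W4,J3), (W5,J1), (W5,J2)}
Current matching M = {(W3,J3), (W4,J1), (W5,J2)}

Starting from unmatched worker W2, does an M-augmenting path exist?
No augmenting path from W2

Alternating search from W2 reaches jobs: {J1, J2, J3}.
Every reachable job is already matched in M, and following those matched edges back to workers exposes no further unvisited jobs.
No M-augmenting path from W2 exists.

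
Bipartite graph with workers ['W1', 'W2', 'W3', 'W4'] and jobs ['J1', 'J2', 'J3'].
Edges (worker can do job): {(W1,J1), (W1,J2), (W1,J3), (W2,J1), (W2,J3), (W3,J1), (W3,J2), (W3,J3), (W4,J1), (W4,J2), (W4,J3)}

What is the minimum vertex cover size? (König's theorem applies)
Minimum vertex cover size = 3

By König's theorem: in bipartite graphs,
min vertex cover = max matching = 3

Maximum matching has size 3, so minimum vertex cover also has size 3.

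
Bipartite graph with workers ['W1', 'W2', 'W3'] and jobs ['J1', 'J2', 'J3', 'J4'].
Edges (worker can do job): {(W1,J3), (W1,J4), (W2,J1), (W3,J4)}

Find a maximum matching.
Matching: {(W1,J3), (W2,J1), (W3,J4)}

Maximum matching (size 3):
  W1 → J3
  W2 → J1
  W3 → J4

Each worker is assigned to at most one job, and each job to at most one worker.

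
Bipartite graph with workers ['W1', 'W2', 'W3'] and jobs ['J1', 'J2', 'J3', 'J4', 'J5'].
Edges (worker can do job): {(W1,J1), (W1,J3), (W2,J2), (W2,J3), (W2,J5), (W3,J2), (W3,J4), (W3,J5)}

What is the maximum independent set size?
Maximum independent set = 5

By König's theorem:
- Min vertex cover = Max matching = 3
- Max independent set = Total vertices - Min vertex cover
- Max independent set = 8 - 3 = 5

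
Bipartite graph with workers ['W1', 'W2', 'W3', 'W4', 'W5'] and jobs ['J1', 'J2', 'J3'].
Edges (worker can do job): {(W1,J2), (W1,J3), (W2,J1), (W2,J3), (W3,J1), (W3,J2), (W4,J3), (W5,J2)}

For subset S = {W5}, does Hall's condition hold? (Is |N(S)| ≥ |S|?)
Yes: |N(S)| = 1, |S| = 1

Subset S = {W5}
Neighbors N(S) = {J2}

|N(S)| = 1, |S| = 1
Hall's condition: |N(S)| ≥ |S| is satisfied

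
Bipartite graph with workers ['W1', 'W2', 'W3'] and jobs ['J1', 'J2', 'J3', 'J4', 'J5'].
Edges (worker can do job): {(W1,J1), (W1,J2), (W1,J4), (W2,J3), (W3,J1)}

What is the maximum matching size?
Maximum matching size = 3

Maximum matching: {(W1,J4), (W2,J3), (W3,J1)}
Size: 3

This assigns 3 workers to 3 distinct jobs.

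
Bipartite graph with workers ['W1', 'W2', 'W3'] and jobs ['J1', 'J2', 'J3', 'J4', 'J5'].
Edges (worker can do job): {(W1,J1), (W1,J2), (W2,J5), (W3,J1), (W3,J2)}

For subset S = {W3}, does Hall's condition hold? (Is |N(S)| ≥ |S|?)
Yes: |N(S)| = 2, |S| = 1

Subset S = {W3}
Neighbors N(S) = {J1, J2}

|N(S)| = 2, |S| = 1
Hall's condition: |N(S)| ≥ |S| is satisfied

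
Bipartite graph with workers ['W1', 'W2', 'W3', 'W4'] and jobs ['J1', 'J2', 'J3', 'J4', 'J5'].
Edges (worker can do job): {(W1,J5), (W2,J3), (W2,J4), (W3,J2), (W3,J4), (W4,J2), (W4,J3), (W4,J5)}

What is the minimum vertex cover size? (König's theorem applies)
Minimum vertex cover size = 4

By König's theorem: in bipartite graphs,
min vertex cover = max matching = 4

Maximum matching has size 4, so minimum vertex cover also has size 4.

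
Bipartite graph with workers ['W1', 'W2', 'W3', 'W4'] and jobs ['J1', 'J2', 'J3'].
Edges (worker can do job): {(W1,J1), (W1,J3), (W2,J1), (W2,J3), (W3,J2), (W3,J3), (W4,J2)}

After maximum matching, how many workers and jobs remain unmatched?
Unmatched: 1 workers, 0 jobs

Maximum matching size: 3
Workers: 4 total, 3 matched, 1 unmatched
Jobs: 3 total, 3 matched, 0 unmatched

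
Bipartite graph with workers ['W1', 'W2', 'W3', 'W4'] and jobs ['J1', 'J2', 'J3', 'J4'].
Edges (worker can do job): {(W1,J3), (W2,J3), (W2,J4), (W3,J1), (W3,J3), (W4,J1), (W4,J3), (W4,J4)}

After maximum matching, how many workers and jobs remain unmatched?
Unmatched: 1 workers, 1 jobs

Maximum matching size: 3
Workers: 4 total, 3 matched, 1 unmatched
Jobs: 4 total, 3 matched, 1 unmatched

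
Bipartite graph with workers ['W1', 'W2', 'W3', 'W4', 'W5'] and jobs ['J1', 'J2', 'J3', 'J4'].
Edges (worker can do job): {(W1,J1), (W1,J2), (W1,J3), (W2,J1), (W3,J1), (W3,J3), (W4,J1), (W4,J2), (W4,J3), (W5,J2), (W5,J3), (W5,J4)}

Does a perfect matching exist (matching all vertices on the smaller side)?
Yes, perfect matching exists (size 4)

Perfect matching: {(W1,J1), (W3,J3), (W4,J2), (W5,J4)}
All 4 vertices on the smaller side are matched.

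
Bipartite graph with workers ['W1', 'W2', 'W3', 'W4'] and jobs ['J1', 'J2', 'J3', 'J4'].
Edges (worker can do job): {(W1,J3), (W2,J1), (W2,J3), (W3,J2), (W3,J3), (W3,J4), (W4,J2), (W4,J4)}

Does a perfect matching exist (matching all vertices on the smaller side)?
Yes, perfect matching exists (size 4)

Perfect matching: {(W1,J3), (W2,J1), (W3,J2), (W4,J4)}
All 4 vertices on the smaller side are matched.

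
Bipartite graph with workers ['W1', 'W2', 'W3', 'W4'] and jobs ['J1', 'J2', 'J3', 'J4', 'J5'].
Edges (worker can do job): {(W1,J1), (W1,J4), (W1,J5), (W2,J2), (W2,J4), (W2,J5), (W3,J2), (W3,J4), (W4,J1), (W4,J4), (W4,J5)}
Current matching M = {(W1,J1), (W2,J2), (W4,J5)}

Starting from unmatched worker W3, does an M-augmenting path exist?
Yes: W3 → J4

An M-augmenting path alternates non-matching / matching edges, starting and ending at unmatched vertices.
Path: W3 → J4
(J4 is unmatched in M, so the path is augmenting.)
Flipping edges along this path would increase |M| from 3 to 4.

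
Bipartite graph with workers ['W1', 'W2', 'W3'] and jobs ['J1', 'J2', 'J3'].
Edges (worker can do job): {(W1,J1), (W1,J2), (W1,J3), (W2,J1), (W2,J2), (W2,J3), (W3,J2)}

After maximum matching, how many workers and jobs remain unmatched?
Unmatched: 0 workers, 0 jobs

Maximum matching size: 3
Workers: 3 total, 3 matched, 0 unmatched
Jobs: 3 total, 3 matched, 0 unmatched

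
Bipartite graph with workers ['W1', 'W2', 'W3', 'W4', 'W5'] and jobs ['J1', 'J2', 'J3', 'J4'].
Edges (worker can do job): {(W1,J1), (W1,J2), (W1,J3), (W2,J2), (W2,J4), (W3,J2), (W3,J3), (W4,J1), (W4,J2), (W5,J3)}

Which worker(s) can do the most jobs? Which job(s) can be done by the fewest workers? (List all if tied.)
Most versatile: W1 (3 jobs); Least covered: J4 (1 workers)

Worker degrees (jobs they can do): W1:3, W2:2, W3:2, W4:2, W5:1
Job degrees (workers who can do it): J1:2, J2:4, J3:3, J4:1

Maximum worker degree is 3, achieved by: W1
Minimum job degree is 1, achieved by: J4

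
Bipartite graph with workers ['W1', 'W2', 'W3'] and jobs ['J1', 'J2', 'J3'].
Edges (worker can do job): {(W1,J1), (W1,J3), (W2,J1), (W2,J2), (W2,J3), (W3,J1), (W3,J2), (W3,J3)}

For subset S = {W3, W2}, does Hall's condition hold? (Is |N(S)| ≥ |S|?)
Yes: |N(S)| = 3, |S| = 2

Subset S = {W3, W2}
Neighbors N(S) = {J1, J2, J3}

|N(S)| = 3, |S| = 2
Hall's condition: |N(S)| ≥ |S| is satisfied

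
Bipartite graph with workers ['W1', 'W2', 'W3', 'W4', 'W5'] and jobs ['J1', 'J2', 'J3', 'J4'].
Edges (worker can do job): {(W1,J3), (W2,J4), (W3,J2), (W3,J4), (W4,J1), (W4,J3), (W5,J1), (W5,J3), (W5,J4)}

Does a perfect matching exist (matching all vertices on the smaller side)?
Yes, perfect matching exists (size 4)

Perfect matching: {(W2,J4), (W3,J2), (W4,J3), (W5,J1)}
All 4 vertices on the smaller side are matched.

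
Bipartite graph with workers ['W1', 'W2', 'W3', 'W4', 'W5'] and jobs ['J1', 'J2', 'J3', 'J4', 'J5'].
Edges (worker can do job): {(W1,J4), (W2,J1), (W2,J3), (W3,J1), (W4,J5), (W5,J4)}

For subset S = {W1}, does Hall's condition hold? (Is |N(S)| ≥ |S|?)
Yes: |N(S)| = 1, |S| = 1

Subset S = {W1}
Neighbors N(S) = {J4}

|N(S)| = 1, |S| = 1
Hall's condition: |N(S)| ≥ |S| is satisfied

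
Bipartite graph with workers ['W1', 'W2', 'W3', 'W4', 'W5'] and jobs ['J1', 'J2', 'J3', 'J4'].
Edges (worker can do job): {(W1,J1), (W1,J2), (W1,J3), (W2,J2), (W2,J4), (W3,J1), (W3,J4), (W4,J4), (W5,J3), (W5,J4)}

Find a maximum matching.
Matching: {(W1,J1), (W2,J2), (W3,J4), (W5,J3)}

Maximum matching (size 4):
  W1 → J1
  W2 → J2
  W3 → J4
  W5 → J3

Each worker is assigned to at most one job, and each job to at most one worker.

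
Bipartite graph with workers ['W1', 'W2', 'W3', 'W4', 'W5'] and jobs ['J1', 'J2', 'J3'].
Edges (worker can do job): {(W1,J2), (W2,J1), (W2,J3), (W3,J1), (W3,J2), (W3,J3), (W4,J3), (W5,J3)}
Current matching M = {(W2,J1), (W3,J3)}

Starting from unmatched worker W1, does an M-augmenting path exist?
Yes: W1 → J2

An M-augmenting path alternates non-matching / matching edges, starting and ending at unmatched vertices.
Path: W1 → J2
(J2 is unmatched in M, so the path is augmenting.)
Flipping edges along this path would increase |M| from 2 to 3.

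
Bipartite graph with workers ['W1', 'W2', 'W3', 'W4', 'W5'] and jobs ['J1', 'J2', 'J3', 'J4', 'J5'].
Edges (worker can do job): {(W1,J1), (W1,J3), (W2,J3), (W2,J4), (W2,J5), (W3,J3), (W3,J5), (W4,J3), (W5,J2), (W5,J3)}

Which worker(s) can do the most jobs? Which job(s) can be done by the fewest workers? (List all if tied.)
Most versatile: W2 (3 jobs); Least covered: J1, J2, J4 (1 workers)

Worker degrees (jobs they can do): W1:2, W2:3, W3:2, W4:1, W5:2
Job degrees (workers who can do it): J1:1, J2:1, J3:5, J4:1, J5:2

Maximum worker degree is 3, achieved by: W2
Minimum job degree is 1, achieved by: J1, J2, J4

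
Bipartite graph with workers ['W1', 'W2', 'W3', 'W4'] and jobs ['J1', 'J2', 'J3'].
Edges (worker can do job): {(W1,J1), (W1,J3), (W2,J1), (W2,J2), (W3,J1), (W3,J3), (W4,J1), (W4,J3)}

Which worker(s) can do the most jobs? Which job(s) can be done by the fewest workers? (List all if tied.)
Most versatile: W1, W2, W3, W4 (2 jobs); Least covered: J2 (1 workers)

Worker degrees (jobs they can do): W1:2, W2:2, W3:2, W4:2
Job degrees (workers who can do it): J1:4, J2:1, J3:3

Maximum worker degree is 2, achieved by: W1, W2, W3, W4
Minimum job degree is 1, achieved by: J2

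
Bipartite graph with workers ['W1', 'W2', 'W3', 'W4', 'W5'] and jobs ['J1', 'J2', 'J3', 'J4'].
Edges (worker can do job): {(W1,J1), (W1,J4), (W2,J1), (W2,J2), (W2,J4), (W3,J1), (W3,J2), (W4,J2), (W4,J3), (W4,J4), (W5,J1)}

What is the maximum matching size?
Maximum matching size = 4

Maximum matching: {(W1,J4), (W2,J2), (W3,J1), (W4,J3)}
Size: 4

This assigns 4 workers to 4 distinct jobs.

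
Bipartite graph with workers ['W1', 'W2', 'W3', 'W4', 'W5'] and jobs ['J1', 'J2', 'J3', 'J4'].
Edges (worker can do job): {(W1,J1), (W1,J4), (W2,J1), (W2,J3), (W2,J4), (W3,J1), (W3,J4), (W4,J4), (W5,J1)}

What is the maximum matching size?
Maximum matching size = 3

Maximum matching: {(W2,J3), (W3,J1), (W4,J4)}
Size: 3

This assigns 3 workers to 3 distinct jobs.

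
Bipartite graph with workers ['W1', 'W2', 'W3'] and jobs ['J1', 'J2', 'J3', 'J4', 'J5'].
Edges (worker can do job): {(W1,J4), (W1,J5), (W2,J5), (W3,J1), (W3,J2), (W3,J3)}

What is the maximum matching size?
Maximum matching size = 3

Maximum matching: {(W1,J4), (W2,J5), (W3,J2)}
Size: 3

This assigns 3 workers to 3 distinct jobs.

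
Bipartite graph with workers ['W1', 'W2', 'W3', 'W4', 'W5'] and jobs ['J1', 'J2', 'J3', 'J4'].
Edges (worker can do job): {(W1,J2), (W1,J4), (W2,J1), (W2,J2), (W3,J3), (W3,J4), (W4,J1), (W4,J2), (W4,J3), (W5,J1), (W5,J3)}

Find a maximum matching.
Matching: {(W1,J4), (W3,J3), (W4,J2), (W5,J1)}

Maximum matching (size 4):
  W1 → J4
  W3 → J3
  W4 → J2
  W5 → J1

Each worker is assigned to at most one job, and each job to at most one worker.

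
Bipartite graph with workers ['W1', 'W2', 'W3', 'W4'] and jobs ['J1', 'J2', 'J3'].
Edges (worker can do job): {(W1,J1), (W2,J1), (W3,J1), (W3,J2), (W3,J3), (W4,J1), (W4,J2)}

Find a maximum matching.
Matching: {(W1,J1), (W3,J3), (W4,J2)}

Maximum matching (size 3):
  W1 → J1
  W3 → J3
  W4 → J2

Each worker is assigned to at most one job, and each job to at most one worker.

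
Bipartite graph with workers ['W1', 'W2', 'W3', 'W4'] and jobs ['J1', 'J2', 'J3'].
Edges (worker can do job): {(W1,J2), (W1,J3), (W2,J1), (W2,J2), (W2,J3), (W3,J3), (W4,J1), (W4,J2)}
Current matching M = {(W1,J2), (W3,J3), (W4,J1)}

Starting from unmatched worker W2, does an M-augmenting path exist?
No augmenting path from W2

Alternating search from W2 reaches jobs: {J1, J2, J3}.
Every reachable job is already matched in M, and following those matched edges back to workers exposes no further unvisited jobs.
No M-augmenting path from W2 exists.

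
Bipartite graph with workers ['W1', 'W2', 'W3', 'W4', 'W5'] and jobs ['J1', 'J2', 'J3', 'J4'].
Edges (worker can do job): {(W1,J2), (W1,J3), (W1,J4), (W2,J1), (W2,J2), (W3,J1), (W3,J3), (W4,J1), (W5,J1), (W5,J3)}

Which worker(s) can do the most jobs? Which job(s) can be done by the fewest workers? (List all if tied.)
Most versatile: W1 (3 jobs); Least covered: J4 (1 workers)

Worker degrees (jobs they can do): W1:3, W2:2, W3:2, W4:1, W5:2
Job degrees (workers who can do it): J1:4, J2:2, J3:3, J4:1

Maximum worker degree is 3, achieved by: W1
Minimum job degree is 1, achieved by: J4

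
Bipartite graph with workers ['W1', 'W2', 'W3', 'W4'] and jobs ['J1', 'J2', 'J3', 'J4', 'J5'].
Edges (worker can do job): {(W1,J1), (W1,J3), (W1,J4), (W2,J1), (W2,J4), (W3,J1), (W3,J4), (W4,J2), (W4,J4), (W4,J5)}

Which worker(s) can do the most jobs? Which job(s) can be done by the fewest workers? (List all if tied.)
Most versatile: W1, W4 (3 jobs); Least covered: J2, J3, J5 (1 workers)

Worker degrees (jobs they can do): W1:3, W2:2, W3:2, W4:3
Job degrees (workers who can do it): J1:3, J2:1, J3:1, J4:4, J5:1

Maximum worker degree is 3, achieved by: W1, W4
Minimum job degree is 1, achieved by: J2, J3, J5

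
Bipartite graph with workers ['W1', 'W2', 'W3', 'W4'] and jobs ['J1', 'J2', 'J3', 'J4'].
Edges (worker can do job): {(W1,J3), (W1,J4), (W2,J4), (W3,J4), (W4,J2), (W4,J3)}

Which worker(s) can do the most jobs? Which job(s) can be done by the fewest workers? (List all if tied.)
Most versatile: W1, W4 (2 jobs); Least covered: J1 (0 workers)

Worker degrees (jobs they can do): W1:2, W2:1, W3:1, W4:2
Job degrees (workers who can do it): J1:0, J2:1, J3:2, J4:3

Maximum worker degree is 2, achieved by: W1, W4
Minimum job degree is 0, achieved by: J1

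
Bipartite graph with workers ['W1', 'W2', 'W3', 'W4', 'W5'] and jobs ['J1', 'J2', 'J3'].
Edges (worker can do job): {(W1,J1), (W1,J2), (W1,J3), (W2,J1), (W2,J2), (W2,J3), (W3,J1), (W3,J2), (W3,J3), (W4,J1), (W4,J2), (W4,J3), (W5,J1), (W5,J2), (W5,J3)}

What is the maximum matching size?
Maximum matching size = 3

Maximum matching: {(W3,J2), (W4,J3), (W5,J1)}
Size: 3

This assigns 3 workers to 3 distinct jobs.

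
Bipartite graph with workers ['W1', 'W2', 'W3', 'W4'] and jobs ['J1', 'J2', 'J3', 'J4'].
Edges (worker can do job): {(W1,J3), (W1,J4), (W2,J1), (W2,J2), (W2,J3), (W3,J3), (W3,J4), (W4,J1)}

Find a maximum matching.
Matching: {(W1,J3), (W2,J2), (W3,J4), (W4,J1)}

Maximum matching (size 4):
  W1 → J3
  W2 → J2
  W3 → J4
  W4 → J1

Each worker is assigned to at most one job, and each job to at most one worker.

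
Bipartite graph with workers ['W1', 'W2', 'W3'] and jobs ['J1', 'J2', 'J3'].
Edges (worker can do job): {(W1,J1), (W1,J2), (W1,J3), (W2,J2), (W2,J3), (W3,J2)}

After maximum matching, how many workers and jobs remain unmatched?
Unmatched: 0 workers, 0 jobs

Maximum matching size: 3
Workers: 3 total, 3 matched, 0 unmatched
Jobs: 3 total, 3 matched, 0 unmatched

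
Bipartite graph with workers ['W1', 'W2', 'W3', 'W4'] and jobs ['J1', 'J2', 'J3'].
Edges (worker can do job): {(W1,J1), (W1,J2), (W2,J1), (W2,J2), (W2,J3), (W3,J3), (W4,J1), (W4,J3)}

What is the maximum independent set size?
Maximum independent set = 4

By König's theorem:
- Min vertex cover = Max matching = 3
- Max independent set = Total vertices - Min vertex cover
- Max independent set = 7 - 3 = 4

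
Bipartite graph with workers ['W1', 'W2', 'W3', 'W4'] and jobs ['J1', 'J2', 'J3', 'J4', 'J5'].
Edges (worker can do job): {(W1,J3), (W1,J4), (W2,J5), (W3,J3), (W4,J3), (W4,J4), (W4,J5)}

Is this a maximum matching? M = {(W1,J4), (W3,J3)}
No, size 2 is not maximum

Proposed matching has size 2.
Maximum matching size for this graph: 3.

This is NOT maximum - can be improved to size 3.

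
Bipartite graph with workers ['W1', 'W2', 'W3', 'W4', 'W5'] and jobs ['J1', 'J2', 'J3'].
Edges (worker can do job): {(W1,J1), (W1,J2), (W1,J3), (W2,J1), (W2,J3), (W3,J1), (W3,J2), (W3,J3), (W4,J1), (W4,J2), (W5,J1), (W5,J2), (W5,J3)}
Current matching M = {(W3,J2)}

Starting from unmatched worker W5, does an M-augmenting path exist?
Yes: W5 → J1

An M-augmenting path alternates non-matching / matching edges, starting and ending at unmatched vertices.
Path: W5 → J1
(J1 is unmatched in M, so the path is augmenting.)
Flipping edges along this path would increase |M| from 1 to 2.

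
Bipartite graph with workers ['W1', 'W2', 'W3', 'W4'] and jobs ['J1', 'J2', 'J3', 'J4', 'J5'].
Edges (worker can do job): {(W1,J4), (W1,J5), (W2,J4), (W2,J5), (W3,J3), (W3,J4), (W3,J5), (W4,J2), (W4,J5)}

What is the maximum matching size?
Maximum matching size = 4

Maximum matching: {(W1,J5), (W2,J4), (W3,J3), (W4,J2)}
Size: 4

This assigns 4 workers to 4 distinct jobs.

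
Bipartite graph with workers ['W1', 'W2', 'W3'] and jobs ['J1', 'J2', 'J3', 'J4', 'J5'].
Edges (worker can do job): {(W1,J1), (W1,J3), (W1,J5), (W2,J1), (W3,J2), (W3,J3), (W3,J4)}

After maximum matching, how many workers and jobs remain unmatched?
Unmatched: 0 workers, 2 jobs

Maximum matching size: 3
Workers: 3 total, 3 matched, 0 unmatched
Jobs: 5 total, 3 matched, 2 unmatched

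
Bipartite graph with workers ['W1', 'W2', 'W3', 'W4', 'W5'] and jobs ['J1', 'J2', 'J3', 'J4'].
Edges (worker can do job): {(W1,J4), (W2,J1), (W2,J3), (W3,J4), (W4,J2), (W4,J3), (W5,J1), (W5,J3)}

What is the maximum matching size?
Maximum matching size = 4

Maximum matching: {(W2,J3), (W3,J4), (W4,J2), (W5,J1)}
Size: 4

This assigns 4 workers to 4 distinct jobs.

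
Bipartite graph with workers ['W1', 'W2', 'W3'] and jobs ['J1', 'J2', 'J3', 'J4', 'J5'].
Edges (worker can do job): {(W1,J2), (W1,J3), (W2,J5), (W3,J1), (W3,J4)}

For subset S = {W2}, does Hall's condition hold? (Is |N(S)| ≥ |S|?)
Yes: |N(S)| = 1, |S| = 1

Subset S = {W2}
Neighbors N(S) = {J5}

|N(S)| = 1, |S| = 1
Hall's condition: |N(S)| ≥ |S| is satisfied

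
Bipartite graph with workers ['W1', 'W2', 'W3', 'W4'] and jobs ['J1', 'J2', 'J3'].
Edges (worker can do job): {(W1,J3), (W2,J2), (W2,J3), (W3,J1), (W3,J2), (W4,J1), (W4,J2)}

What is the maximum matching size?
Maximum matching size = 3

Maximum matching: {(W1,J3), (W3,J1), (W4,J2)}
Size: 3

This assigns 3 workers to 3 distinct jobs.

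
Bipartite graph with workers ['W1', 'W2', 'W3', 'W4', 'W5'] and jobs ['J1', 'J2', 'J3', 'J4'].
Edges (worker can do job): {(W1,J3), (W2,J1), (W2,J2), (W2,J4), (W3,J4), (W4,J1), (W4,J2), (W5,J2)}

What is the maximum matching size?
Maximum matching size = 4

Maximum matching: {(W1,J3), (W3,J4), (W4,J1), (W5,J2)}
Size: 4

This assigns 4 workers to 4 distinct jobs.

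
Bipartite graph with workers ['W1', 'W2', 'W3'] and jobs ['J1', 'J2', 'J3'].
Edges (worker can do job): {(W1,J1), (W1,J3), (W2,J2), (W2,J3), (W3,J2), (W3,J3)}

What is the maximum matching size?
Maximum matching size = 3

Maximum matching: {(W1,J1), (W2,J2), (W3,J3)}
Size: 3

This assigns 3 workers to 3 distinct jobs.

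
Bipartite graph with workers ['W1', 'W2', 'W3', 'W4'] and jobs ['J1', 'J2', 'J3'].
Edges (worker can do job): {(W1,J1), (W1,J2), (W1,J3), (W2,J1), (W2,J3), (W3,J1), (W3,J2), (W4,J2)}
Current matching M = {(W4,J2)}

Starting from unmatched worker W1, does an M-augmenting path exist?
Yes: W1 → J3

An M-augmenting path alternates non-matching / matching edges, starting and ending at unmatched vertices.
Path: W1 → J3
(J3 is unmatched in M, so the path is augmenting.)
Flipping edges along this path would increase |M| from 1 to 2.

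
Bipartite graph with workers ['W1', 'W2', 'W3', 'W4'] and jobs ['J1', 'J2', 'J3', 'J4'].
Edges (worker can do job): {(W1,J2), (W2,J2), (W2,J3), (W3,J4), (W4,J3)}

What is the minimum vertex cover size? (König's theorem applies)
Minimum vertex cover size = 3

By König's theorem: in bipartite graphs,
min vertex cover = max matching = 3

Maximum matching has size 3, so minimum vertex cover also has size 3.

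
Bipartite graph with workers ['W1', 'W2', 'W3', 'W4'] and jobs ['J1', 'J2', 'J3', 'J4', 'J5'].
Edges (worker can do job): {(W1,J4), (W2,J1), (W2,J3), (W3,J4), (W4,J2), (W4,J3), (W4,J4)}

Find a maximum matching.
Matching: {(W2,J1), (W3,J4), (W4,J2)}

Maximum matching (size 3):
  W2 → J1
  W3 → J4
  W4 → J2

Each worker is assigned to at most one job, and each job to at most one worker.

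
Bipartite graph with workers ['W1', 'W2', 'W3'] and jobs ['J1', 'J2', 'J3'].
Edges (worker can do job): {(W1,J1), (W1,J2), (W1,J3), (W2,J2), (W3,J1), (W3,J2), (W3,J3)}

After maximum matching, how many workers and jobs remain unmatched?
Unmatched: 0 workers, 0 jobs

Maximum matching size: 3
Workers: 3 total, 3 matched, 0 unmatched
Jobs: 3 total, 3 matched, 0 unmatched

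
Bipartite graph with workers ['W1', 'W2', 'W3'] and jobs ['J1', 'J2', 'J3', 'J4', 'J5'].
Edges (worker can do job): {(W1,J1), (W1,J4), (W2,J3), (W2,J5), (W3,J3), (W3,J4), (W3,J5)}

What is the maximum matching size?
Maximum matching size = 3

Maximum matching: {(W1,J4), (W2,J3), (W3,J5)}
Size: 3

This assigns 3 workers to 3 distinct jobs.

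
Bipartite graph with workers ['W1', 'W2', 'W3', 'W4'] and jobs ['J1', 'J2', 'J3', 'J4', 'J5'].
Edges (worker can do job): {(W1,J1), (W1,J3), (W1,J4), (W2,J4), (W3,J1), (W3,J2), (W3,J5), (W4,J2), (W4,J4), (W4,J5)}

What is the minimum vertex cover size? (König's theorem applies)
Minimum vertex cover size = 4

By König's theorem: in bipartite graphs,
min vertex cover = max matching = 4

Maximum matching has size 4, so minimum vertex cover also has size 4.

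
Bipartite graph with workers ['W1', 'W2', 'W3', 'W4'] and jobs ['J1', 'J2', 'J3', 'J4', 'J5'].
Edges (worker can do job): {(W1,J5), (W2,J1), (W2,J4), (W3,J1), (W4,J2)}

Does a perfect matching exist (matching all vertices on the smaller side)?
Yes, perfect matching exists (size 4)

Perfect matching: {(W1,J5), (W2,J4), (W3,J1), (W4,J2)}
All 4 vertices on the smaller side are matched.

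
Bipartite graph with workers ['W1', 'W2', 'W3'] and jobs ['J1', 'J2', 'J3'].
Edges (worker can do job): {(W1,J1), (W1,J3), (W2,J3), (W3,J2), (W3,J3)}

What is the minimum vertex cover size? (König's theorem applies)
Minimum vertex cover size = 3

By König's theorem: in bipartite graphs,
min vertex cover = max matching = 3

Maximum matching has size 3, so minimum vertex cover also has size 3.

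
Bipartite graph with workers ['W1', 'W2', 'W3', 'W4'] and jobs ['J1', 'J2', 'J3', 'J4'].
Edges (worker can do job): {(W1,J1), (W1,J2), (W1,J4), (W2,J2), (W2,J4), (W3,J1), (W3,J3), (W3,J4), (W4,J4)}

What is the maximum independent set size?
Maximum independent set = 4

By König's theorem:
- Min vertex cover = Max matching = 4
- Max independent set = Total vertices - Min vertex cover
- Max independent set = 8 - 4 = 4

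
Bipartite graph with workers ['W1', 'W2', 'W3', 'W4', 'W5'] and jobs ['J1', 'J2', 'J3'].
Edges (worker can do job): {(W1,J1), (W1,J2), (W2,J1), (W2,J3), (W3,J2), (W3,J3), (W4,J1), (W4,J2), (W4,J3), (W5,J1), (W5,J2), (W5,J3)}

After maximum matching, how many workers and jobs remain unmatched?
Unmatched: 2 workers, 0 jobs

Maximum matching size: 3
Workers: 5 total, 3 matched, 2 unmatched
Jobs: 3 total, 3 matched, 0 unmatched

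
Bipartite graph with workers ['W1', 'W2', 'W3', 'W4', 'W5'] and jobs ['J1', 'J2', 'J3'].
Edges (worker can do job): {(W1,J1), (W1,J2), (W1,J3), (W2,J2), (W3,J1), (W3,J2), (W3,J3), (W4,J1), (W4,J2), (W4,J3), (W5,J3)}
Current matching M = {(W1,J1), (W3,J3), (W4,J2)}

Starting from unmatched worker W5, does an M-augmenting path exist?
No augmenting path from W5

Alternating search from W5 reaches jobs: {J1, J2, J3}.
Every reachable job is already matched in M, and following those matched edges back to workers exposes no further unvisited jobs.
No M-augmenting path from W5 exists.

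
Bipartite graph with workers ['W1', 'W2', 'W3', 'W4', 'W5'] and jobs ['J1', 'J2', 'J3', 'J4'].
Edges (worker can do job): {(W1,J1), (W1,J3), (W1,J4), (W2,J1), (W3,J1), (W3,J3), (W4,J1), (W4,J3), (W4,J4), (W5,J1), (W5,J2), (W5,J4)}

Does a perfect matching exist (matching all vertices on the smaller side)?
Yes, perfect matching exists (size 4)

Perfect matching: {(W1,J4), (W3,J3), (W4,J1), (W5,J2)}
All 4 vertices on the smaller side are matched.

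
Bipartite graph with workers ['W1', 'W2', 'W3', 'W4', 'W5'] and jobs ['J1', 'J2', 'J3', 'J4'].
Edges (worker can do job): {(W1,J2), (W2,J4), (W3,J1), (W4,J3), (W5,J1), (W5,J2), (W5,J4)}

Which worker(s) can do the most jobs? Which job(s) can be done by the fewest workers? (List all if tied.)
Most versatile: W5 (3 jobs); Least covered: J3 (1 workers)

Worker degrees (jobs they can do): W1:1, W2:1, W3:1, W4:1, W5:3
Job degrees (workers who can do it): J1:2, J2:2, J3:1, J4:2

Maximum worker degree is 3, achieved by: W5
Minimum job degree is 1, achieved by: J3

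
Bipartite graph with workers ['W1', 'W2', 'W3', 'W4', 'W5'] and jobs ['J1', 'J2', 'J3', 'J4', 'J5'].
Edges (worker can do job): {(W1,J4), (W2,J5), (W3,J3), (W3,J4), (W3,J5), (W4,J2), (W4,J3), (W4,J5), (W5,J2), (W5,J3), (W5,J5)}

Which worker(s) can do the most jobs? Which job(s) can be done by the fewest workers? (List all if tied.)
Most versatile: W3, W4, W5 (3 jobs); Least covered: J1 (0 workers)

Worker degrees (jobs they can do): W1:1, W2:1, W3:3, W4:3, W5:3
Job degrees (workers who can do it): J1:0, J2:2, J3:3, J4:2, J5:4

Maximum worker degree is 3, achieved by: W3, W4, W5
Minimum job degree is 0, achieved by: J1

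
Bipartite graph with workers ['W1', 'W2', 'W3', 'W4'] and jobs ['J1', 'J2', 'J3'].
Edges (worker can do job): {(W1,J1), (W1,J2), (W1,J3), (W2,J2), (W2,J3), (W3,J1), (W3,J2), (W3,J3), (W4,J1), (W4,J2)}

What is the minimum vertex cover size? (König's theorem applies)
Minimum vertex cover size = 3

By König's theorem: in bipartite graphs,
min vertex cover = max matching = 3

Maximum matching has size 3, so minimum vertex cover also has size 3.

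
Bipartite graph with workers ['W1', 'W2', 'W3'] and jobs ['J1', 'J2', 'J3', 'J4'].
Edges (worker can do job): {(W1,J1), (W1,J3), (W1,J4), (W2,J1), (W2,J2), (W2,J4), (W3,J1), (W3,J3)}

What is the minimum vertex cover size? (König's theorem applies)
Minimum vertex cover size = 3

By König's theorem: in bipartite graphs,
min vertex cover = max matching = 3

Maximum matching has size 3, so minimum vertex cover also has size 3.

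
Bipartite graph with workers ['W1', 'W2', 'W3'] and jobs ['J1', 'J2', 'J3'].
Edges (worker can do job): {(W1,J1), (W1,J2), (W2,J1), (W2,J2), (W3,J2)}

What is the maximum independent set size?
Maximum independent set = 4

By König's theorem:
- Min vertex cover = Max matching = 2
- Max independent set = Total vertices - Min vertex cover
- Max independent set = 6 - 2 = 4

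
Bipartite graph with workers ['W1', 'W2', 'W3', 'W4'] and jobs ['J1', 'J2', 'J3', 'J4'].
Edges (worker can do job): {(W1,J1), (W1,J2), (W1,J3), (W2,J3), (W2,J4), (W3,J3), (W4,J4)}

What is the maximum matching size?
Maximum matching size = 3

Maximum matching: {(W1,J2), (W3,J3), (W4,J4)}
Size: 3

This assigns 3 workers to 3 distinct jobs.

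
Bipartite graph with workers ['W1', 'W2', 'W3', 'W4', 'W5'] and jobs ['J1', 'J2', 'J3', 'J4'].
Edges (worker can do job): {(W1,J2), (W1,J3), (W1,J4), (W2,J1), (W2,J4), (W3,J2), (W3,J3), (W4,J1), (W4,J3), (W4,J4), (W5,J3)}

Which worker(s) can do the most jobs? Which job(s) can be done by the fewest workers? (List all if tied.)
Most versatile: W1, W4 (3 jobs); Least covered: J1, J2 (2 workers)

Worker degrees (jobs they can do): W1:3, W2:2, W3:2, W4:3, W5:1
Job degrees (workers who can do it): J1:2, J2:2, J3:4, J4:3

Maximum worker degree is 3, achieved by: W1, W4
Minimum job degree is 2, achieved by: J1, J2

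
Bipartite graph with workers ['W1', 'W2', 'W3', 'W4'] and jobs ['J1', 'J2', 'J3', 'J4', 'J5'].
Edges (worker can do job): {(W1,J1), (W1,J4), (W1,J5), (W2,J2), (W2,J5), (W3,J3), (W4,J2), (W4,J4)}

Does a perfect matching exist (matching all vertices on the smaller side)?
Yes, perfect matching exists (size 4)

Perfect matching: {(W1,J5), (W2,J2), (W3,J3), (W4,J4)}
All 4 vertices on the smaller side are matched.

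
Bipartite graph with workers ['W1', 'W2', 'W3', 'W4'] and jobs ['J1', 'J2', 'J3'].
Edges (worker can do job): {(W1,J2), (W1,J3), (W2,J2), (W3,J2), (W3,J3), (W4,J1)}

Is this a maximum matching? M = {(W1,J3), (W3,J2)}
No, size 2 is not maximum

Proposed matching has size 2.
Maximum matching size for this graph: 3.

This is NOT maximum - can be improved to size 3.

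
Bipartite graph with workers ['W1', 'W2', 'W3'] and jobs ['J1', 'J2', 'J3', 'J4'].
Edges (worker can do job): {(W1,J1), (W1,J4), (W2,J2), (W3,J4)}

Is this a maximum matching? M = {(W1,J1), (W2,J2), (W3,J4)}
Yes, size 3 is maximum

Proposed matching has size 3.
Maximum matching size for this graph: 3.

This is a maximum matching.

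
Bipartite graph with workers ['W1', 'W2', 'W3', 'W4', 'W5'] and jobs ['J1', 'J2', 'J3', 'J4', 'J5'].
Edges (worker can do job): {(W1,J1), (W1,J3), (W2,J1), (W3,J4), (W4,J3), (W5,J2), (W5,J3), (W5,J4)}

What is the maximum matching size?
Maximum matching size = 4

Maximum matching: {(W1,J1), (W3,J4), (W4,J3), (W5,J2)}
Size: 4

This assigns 4 workers to 4 distinct jobs.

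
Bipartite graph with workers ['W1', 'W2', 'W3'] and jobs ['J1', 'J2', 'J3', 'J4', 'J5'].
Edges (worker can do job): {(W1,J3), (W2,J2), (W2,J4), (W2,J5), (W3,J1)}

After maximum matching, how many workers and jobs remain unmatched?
Unmatched: 0 workers, 2 jobs

Maximum matching size: 3
Workers: 3 total, 3 matched, 0 unmatched
Jobs: 5 total, 3 matched, 2 unmatched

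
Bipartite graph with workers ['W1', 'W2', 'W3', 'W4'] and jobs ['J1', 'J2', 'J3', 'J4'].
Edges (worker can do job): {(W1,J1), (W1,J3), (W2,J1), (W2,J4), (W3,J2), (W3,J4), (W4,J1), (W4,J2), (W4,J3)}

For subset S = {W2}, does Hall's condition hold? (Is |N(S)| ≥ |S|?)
Yes: |N(S)| = 2, |S| = 1

Subset S = {W2}
Neighbors N(S) = {J1, J4}

|N(S)| = 2, |S| = 1
Hall's condition: |N(S)| ≥ |S| is satisfied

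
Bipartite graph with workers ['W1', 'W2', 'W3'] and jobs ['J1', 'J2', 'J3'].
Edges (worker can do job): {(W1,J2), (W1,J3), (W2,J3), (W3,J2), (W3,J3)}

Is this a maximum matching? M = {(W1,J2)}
No, size 1 is not maximum

Proposed matching has size 1.
Maximum matching size for this graph: 2.

This is NOT maximum - can be improved to size 2.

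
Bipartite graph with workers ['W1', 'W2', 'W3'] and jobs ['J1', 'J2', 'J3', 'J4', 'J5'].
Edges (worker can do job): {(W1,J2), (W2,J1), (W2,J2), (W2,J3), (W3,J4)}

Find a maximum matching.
Matching: {(W1,J2), (W2,J3), (W3,J4)}

Maximum matching (size 3):
  W1 → J2
  W2 → J3
  W3 → J4

Each worker is assigned to at most one job, and each job to at most one worker.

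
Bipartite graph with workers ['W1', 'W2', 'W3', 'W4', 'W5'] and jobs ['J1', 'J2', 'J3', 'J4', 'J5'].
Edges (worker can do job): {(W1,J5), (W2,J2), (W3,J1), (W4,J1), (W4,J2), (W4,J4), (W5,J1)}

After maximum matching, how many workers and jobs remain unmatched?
Unmatched: 1 workers, 1 jobs

Maximum matching size: 4
Workers: 5 total, 4 matched, 1 unmatched
Jobs: 5 total, 4 matched, 1 unmatched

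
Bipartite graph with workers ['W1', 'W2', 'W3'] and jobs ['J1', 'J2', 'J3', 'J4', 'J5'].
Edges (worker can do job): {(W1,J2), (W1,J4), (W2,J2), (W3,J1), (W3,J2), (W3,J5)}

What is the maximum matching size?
Maximum matching size = 3

Maximum matching: {(W1,J4), (W2,J2), (W3,J5)}
Size: 3

This assigns 3 workers to 3 distinct jobs.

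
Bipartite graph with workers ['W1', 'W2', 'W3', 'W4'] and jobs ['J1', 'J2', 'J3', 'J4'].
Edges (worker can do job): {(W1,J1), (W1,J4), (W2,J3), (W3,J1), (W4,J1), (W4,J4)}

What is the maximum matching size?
Maximum matching size = 3

Maximum matching: {(W1,J4), (W2,J3), (W4,J1)}
Size: 3

This assigns 3 workers to 3 distinct jobs.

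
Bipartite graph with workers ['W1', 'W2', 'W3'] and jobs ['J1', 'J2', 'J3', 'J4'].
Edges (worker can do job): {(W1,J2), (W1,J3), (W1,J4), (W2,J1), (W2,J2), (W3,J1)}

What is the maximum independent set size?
Maximum independent set = 4

By König's theorem:
- Min vertex cover = Max matching = 3
- Max independent set = Total vertices - Min vertex cover
- Max independent set = 7 - 3 = 4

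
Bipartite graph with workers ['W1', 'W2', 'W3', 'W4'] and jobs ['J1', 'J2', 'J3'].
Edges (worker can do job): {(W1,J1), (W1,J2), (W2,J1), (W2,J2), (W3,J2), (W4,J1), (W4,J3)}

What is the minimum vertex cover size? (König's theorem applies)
Minimum vertex cover size = 3

By König's theorem: in bipartite graphs,
min vertex cover = max matching = 3

Maximum matching has size 3, so minimum vertex cover also has size 3.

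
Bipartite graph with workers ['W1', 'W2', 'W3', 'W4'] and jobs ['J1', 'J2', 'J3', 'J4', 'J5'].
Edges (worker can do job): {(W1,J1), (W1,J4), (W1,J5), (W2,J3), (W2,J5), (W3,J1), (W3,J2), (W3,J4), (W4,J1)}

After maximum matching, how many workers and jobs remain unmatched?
Unmatched: 0 workers, 1 jobs

Maximum matching size: 4
Workers: 4 total, 4 matched, 0 unmatched
Jobs: 5 total, 4 matched, 1 unmatched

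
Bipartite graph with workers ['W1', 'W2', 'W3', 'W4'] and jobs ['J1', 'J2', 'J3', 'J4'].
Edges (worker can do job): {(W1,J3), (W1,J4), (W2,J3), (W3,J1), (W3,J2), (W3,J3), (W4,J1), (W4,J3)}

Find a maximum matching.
Matching: {(W1,J4), (W2,J3), (W3,J2), (W4,J1)}

Maximum matching (size 4):
  W1 → J4
  W2 → J3
  W3 → J2
  W4 → J1

Each worker is assigned to at most one job, and each job to at most one worker.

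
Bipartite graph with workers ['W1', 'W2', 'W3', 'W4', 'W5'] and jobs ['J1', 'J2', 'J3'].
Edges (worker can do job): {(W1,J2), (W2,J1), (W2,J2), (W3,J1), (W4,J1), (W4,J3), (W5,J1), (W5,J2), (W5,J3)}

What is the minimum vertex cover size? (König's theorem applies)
Minimum vertex cover size = 3

By König's theorem: in bipartite graphs,
min vertex cover = max matching = 3

Maximum matching has size 3, so minimum vertex cover also has size 3.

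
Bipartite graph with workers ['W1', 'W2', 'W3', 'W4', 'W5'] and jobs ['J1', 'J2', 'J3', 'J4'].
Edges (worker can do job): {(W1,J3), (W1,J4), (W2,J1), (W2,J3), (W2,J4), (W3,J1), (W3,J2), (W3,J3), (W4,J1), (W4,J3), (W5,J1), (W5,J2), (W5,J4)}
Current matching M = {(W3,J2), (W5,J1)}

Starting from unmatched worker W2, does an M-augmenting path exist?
Yes: W2 → J3

An M-augmenting path alternates non-matching / matching edges, starting and ending at unmatched vertices.
Path: W2 → J3
(J3 is unmatched in M, so the path is augmenting.)
Flipping edges along this path would increase |M| from 2 to 3.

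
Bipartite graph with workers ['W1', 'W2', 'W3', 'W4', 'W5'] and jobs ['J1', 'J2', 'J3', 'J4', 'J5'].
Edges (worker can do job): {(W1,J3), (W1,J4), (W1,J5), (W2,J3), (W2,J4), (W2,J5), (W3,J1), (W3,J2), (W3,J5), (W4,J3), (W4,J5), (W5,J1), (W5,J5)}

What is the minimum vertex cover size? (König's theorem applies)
Minimum vertex cover size = 5

By König's theorem: in bipartite graphs,
min vertex cover = max matching = 5

Maximum matching has size 5, so minimum vertex cover also has size 5.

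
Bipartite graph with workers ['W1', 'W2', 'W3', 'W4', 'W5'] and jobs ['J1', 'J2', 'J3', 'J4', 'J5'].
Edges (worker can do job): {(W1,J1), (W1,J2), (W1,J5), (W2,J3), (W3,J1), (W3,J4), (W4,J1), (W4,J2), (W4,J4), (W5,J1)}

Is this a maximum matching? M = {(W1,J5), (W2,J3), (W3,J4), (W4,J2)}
No, size 4 is not maximum

Proposed matching has size 4.
Maximum matching size for this graph: 5.

This is NOT maximum - can be improved to size 5.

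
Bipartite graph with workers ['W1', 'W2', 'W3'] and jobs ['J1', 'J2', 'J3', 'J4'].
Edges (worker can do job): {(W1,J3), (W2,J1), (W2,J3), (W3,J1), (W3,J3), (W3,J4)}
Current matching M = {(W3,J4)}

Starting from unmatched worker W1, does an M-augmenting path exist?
Yes: W1 → J3

An M-augmenting path alternates non-matching / matching edges, starting and ending at unmatched vertices.
Path: W1 → J3
(J3 is unmatched in M, so the path is augmenting.)
Flipping edges along this path would increase |M| from 1 to 2.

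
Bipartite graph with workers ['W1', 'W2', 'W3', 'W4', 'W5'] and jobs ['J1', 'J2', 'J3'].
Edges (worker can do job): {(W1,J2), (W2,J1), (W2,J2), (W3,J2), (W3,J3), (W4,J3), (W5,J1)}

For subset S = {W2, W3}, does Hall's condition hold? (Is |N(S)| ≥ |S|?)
Yes: |N(S)| = 3, |S| = 2

Subset S = {W2, W3}
Neighbors N(S) = {J1, J2, J3}

|N(S)| = 3, |S| = 2
Hall's condition: |N(S)| ≥ |S| is satisfied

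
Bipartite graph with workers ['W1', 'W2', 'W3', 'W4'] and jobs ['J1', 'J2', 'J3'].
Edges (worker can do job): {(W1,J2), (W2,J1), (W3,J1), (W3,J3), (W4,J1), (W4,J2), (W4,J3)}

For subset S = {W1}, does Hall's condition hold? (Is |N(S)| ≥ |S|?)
Yes: |N(S)| = 1, |S| = 1

Subset S = {W1}
Neighbors N(S) = {J2}

|N(S)| = 1, |S| = 1
Hall's condition: |N(S)| ≥ |S| is satisfied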